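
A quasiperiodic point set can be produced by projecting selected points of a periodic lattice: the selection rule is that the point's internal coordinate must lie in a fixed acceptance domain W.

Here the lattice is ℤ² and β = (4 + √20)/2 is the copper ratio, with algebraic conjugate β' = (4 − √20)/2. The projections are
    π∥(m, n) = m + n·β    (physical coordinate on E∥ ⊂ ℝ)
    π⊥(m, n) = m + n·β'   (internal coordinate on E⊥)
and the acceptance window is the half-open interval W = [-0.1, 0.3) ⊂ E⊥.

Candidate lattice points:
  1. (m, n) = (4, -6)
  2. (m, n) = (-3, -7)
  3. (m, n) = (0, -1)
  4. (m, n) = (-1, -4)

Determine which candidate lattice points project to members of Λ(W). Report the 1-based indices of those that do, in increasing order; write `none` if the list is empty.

3, 4

Numerically β ≈ 4.2361 and β' = −1/β ≈ -0.2361.
[1] lift (4,-6): star map gives 5.4164; window check -0.1 ≤ 5.4164 < 0.3 is false → out
[2] lift (-3,-7): star map gives -1.3475; window check -0.1 ≤ -1.3475 < 0.3 is false → out
[3] lift (0,-1): star map gives 0.2361; window check -0.1 ≤ 0.2361 < 0.3 is true → IN Λ
[4] lift (-1,-4): star map gives -0.0557; window check -0.1 ≤ -0.0557 < 0.3 is true → IN Λ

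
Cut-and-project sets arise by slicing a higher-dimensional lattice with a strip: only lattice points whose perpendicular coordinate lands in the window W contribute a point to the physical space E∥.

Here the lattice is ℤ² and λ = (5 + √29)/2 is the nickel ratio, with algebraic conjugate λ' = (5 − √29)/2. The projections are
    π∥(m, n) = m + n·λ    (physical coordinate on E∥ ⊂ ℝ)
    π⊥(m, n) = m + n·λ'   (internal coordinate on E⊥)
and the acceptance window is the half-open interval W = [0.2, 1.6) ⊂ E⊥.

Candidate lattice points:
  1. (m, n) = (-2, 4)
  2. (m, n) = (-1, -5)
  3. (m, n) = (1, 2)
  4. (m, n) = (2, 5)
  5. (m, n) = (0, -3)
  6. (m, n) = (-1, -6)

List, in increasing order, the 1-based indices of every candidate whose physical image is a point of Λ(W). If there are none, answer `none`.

3, 4, 5

λ' = (5−√29)/2 ≈ -0.1926.
candidate 1: (m,n)=(-2,4) → π∥ = -2+4·λ ≈ 18.7703, π⊥ = -2+4·λ' ≈ -2.7703 ∉ [0.2, 1.6) ⇒ out
candidate 2: (m,n)=(-1,-5) → π∥ = -1-5·λ ≈ -26.9629, π⊥ = -1-5·λ' ≈ -0.0371 ∉ [0.2, 1.6) ⇒ out
candidate 3: (m,n)=(1,2) → π∥ = 1+2·λ ≈ 11.3852, π⊥ = 1+2·λ' ≈ 0.6148 ∈ [0.2, 1.6) ⇒ IN Λ
candidate 4: (m,n)=(2,5) → π∥ = 2+5·λ ≈ 27.9629, π⊥ = 2+5·λ' ≈ 1.0371 ∈ [0.2, 1.6) ⇒ IN Λ
candidate 5: (m,n)=(0,-3) → π∥ = 0-3·λ ≈ -15.5777, π⊥ = 0-3·λ' ≈ 0.5777 ∈ [0.2, 1.6) ⇒ IN Λ
candidate 6: (m,n)=(-1,-6) → π∥ = -1-6·λ ≈ -32.1555, π⊥ = -1-6·λ' ≈ 0.1555 ∉ [0.2, 1.6) ⇒ out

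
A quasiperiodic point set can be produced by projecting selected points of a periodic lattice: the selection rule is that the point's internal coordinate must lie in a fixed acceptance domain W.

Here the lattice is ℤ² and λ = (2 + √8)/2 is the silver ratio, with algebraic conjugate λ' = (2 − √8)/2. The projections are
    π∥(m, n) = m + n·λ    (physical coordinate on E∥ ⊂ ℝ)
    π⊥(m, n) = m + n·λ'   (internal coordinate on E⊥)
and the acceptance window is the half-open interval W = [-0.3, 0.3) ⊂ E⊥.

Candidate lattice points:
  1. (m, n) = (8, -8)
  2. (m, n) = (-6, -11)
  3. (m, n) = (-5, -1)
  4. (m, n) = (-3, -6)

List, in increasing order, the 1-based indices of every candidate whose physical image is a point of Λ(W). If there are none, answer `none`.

λ' = (2−√8)/2 ≈ -0.4142.
#1 (8,-8): internal coord 8 + (-8)·λ' = +11.3137; +11.3137 ∉ [-0.3, 0.3) → out
#2 (-6,-11): internal coord -6 + (-11)·λ' = -1.4437; -1.4437 ∉ [-0.3, 0.3) → out
#3 (-5,-1): internal coord -5 + (-1)·λ' = -4.5858; -4.5858 ∉ [-0.3, 0.3) → out
#4 (-3,-6): internal coord -3 + (-6)·λ' = -0.5147; -0.5147 ∉ [-0.3, 0.3) → out

none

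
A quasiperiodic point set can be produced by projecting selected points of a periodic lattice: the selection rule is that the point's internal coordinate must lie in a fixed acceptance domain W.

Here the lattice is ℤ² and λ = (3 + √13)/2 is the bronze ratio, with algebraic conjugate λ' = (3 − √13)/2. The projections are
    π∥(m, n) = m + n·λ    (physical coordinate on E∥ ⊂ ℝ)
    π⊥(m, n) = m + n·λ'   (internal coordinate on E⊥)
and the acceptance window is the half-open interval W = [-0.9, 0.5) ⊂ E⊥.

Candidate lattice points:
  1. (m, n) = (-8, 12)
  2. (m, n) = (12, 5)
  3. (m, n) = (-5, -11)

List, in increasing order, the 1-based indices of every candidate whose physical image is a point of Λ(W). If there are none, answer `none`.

none

λ' = (3−√13)/2 ≈ -0.3028.
#1 (-8,12): internal coord -8 + (12)·λ' = -11.6333; -11.6333 ∉ [-0.9, 0.5) → out
#2 (12,5): internal coord 12 + (5)·λ' = +10.4861; +10.4861 ∉ [-0.9, 0.5) → out
#3 (-5,-11): internal coord -5 + (-11)·λ' = -1.6695; -1.6695 ∉ [-0.9, 0.5) → out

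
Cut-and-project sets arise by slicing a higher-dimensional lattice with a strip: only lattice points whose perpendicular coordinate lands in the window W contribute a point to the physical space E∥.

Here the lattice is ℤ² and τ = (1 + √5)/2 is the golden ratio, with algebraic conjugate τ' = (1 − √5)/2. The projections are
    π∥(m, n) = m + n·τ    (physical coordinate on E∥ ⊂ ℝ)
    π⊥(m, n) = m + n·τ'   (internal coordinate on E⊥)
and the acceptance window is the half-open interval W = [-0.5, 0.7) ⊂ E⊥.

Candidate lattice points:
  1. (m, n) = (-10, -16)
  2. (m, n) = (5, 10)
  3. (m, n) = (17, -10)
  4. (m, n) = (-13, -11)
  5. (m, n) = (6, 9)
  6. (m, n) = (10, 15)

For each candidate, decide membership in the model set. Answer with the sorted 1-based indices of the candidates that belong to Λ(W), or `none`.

Compute τ' = (1−√5)/2 = -0.618034, so π⊥(m,n) = m -0.618034·n.
[1] lift (-10,-16): star map gives -0.111456; window check -0.5 ≤ -0.111456 < 0.7 is true → IN Λ
[2] lift (5,10): star map gives -1.180340; window check -0.5 ≤ -1.180340 < 0.7 is false → out
[3] lift (17,-10): star map gives 23.180340; window check -0.5 ≤ 23.180340 < 0.7 is false → out
[4] lift (-13,-11): star map gives -6.201626; window check -0.5 ≤ -6.201626 < 0.7 is false → out
[5] lift (6,9): star map gives 0.437694; window check -0.5 ≤ 0.437694 < 0.7 is true → IN Λ
[6] lift (10,15): star map gives 0.729490; window check -0.5 ≤ 0.729490 < 0.7 is false → out

1, 5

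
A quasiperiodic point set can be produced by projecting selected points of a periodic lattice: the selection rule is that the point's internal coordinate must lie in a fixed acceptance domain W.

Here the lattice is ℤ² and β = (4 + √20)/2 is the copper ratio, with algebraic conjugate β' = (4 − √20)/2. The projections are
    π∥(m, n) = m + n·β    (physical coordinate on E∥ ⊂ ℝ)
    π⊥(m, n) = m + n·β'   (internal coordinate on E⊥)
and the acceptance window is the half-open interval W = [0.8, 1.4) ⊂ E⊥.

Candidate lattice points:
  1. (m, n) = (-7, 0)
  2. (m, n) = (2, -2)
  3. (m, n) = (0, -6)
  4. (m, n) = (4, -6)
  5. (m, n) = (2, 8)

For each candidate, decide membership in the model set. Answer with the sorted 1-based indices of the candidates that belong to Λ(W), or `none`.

Numerically β ≈ 4.236068 and β' = −1/β ≈ -0.236068.
#1 (-7,0): internal coord -7 + (0)·β' = -7.000000; -7.000000 ∉ [0.8, 1.4) → out
#2 (2,-2): internal coord 2 + (-2)·β' = +2.472136; +2.472136 ∉ [0.8, 1.4) → out
#3 (0,-6): internal coord 0 + (-6)·β' = +1.416408; +1.416408 ∉ [0.8, 1.4) → out
#4 (4,-6): internal coord 4 + (-6)·β' = +5.416408; +5.416408 ∉ [0.8, 1.4) → out
#5 (2,8): internal coord 2 + (8)·β' = +0.111456; +0.111456 ∉ [0.8, 1.4) → out

none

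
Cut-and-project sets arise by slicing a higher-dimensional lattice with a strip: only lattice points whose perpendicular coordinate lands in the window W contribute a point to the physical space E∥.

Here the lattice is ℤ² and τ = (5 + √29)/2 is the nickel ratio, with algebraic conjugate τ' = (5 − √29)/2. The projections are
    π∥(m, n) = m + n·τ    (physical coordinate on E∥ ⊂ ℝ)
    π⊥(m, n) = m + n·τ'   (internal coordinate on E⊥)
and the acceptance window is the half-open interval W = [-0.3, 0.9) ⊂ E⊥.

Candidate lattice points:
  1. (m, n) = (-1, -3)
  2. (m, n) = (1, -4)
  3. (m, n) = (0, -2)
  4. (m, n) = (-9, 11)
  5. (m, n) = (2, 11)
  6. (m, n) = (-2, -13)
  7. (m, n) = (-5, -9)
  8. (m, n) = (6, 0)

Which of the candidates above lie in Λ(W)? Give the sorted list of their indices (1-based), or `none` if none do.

3, 5, 6

Compute τ' = (5−√29)/2 = -0.192582, so π⊥(m,n) = m -0.192582·n.
candidate 1: (m,n)=(-1,-3) → π∥ = -1-3·τ ≈ -16.577747, π⊥ = -1-3·τ' ≈ -0.422253 ∉ [-0.3, 0.9) ⇒ out
candidate 2: (m,n)=(1,-4) → π∥ = 1-4·τ ≈ -19.770330, π⊥ = 1-4·τ' ≈ 1.770330 ∉ [-0.3, 0.9) ⇒ out
candidate 3: (m,n)=(0,-2) → π∥ = 0-2·τ ≈ -10.385165, π⊥ = 0-2·τ' ≈ 0.385165 ∈ [-0.3, 0.9) ⇒ IN Λ
candidate 4: (m,n)=(-9,11) → π∥ = -9+11·τ ≈ 48.118406, π⊥ = -9+11·τ' ≈ -11.118406 ∉ [-0.3, 0.9) ⇒ out
candidate 5: (m,n)=(2,11) → π∥ = 2+11·τ ≈ 59.118406, π⊥ = 2+11·τ' ≈ -0.118406 ∈ [-0.3, 0.9) ⇒ IN Λ
candidate 6: (m,n)=(-2,-13) → π∥ = -2-13·τ ≈ -69.503571, π⊥ = -2-13·τ' ≈ 0.503571 ∈ [-0.3, 0.9) ⇒ IN Λ
candidate 7: (m,n)=(-5,-9) → π∥ = -5-9·τ ≈ -51.733242, π⊥ = -5-9·τ' ≈ -3.266758 ∉ [-0.3, 0.9) ⇒ out
candidate 8: (m,n)=(6,0) → π∥ = 6+0·τ ≈ 6.000000, π⊥ = 6+0·τ' ≈ 6.000000 ∉ [-0.3, 0.9) ⇒ out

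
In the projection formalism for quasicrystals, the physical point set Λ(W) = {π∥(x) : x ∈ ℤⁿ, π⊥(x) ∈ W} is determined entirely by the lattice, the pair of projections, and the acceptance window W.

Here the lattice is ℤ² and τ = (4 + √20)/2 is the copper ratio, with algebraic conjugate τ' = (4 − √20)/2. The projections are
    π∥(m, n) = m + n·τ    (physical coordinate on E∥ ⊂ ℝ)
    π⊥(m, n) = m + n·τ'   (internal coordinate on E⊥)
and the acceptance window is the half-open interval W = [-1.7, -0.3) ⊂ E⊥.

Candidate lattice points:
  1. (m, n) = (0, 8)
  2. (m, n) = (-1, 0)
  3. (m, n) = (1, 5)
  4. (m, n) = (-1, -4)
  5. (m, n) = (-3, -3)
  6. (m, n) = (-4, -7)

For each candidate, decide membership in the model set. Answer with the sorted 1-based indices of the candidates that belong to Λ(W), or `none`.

2

Numerically τ ≈ 4.236068 and τ' = −1/τ ≈ -0.236068.
#1 (0,8): internal coord 0 + (8)·τ' = -1.888544; -1.888544 ∉ [-1.7, -0.3) → out
#2 (-1,0): internal coord -1 + (0)·τ' = -1.000000; -1.000000 ∈ [-1.7, -0.3) → IN Λ
#3 (1,5): internal coord 1 + (5)·τ' = -0.180340; -0.180340 ∉ [-1.7, -0.3) → out
#4 (-1,-4): internal coord -1 + (-4)·τ' = -0.055728; -0.055728 ∉ [-1.7, -0.3) → out
#5 (-3,-3): internal coord -3 + (-3)·τ' = -2.291796; -2.291796 ∉ [-1.7, -0.3) → out
#6 (-4,-7): internal coord -4 + (-7)·τ' = -2.347524; -2.347524 ∉ [-1.7, -0.3) → out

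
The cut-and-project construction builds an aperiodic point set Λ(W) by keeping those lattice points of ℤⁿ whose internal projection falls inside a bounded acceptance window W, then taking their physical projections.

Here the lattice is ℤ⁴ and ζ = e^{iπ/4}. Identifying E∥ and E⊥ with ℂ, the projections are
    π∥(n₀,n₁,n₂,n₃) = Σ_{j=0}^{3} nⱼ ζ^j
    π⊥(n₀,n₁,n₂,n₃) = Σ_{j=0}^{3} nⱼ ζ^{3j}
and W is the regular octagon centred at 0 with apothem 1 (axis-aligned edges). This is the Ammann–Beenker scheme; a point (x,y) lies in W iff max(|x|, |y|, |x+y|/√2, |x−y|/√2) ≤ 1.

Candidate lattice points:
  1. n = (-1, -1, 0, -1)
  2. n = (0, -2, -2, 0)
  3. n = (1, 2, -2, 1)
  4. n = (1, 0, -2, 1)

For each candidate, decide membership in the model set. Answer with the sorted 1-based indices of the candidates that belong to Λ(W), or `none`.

Internal map: ζ^{3j} for j=0..3 gives (1,0), (−√2/2,√2/2), (0,−1), (√2/2,√2/2).
#1 (-1, -1, 0, -1): internal (-1.0000, -1.4142); octagon support 1.7071 vs apothem 1 → ∉ W
#2 (0, -2, -2, 0): internal (1.4142, 0.5858); octagon support 1.4142 vs apothem 1 → ∉ W
#3 (1, 2, -2, 1): internal (0.2929, 4.1213); octagon support 4.1213 vs apothem 1 → ∉ W
#4 (1, 0, -2, 1): internal (1.7071, 2.7071); octagon support 3.1213 vs apothem 1 → ∉ W

none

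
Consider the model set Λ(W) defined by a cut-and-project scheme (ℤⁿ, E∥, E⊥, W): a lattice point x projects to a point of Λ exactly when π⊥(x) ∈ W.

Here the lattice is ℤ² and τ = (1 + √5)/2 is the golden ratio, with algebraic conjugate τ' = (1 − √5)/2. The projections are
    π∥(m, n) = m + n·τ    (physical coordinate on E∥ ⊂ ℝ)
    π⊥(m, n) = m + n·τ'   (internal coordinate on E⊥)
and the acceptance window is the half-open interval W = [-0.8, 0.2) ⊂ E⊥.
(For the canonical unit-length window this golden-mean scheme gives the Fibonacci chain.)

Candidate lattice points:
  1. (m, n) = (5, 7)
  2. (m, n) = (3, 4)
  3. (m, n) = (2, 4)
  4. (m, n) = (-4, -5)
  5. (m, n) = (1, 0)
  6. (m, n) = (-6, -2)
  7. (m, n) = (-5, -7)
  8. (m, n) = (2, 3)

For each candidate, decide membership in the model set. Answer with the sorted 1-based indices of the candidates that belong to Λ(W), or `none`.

Numerically τ ≈ 1.6180 and τ' = −1/τ ≈ -0.6180.
[1] lift (5,7): star map gives 0.6738; window check -0.8 ≤ 0.6738 < 0.2 is false → out
[2] lift (3,4): star map gives 0.5279; window check -0.8 ≤ 0.5279 < 0.2 is false → out
[3] lift (2,4): star map gives -0.4721; window check -0.8 ≤ -0.4721 < 0.2 is true → IN Λ
[4] lift (-4,-5): star map gives -0.9098; window check -0.8 ≤ -0.9098 < 0.2 is false → out
[5] lift (1,0): star map gives 1.0000; window check -0.8 ≤ 1.0000 < 0.2 is false → out
[6] lift (-6,-2): star map gives -4.7639; window check -0.8 ≤ -4.7639 < 0.2 is false → out
[7] lift (-5,-7): star map gives -0.6738; window check -0.8 ≤ -0.6738 < 0.2 is true → IN Λ
[8] lift (2,3): star map gives 0.1459; window check -0.8 ≤ 0.1459 < 0.2 is true → IN Λ

3, 7, 8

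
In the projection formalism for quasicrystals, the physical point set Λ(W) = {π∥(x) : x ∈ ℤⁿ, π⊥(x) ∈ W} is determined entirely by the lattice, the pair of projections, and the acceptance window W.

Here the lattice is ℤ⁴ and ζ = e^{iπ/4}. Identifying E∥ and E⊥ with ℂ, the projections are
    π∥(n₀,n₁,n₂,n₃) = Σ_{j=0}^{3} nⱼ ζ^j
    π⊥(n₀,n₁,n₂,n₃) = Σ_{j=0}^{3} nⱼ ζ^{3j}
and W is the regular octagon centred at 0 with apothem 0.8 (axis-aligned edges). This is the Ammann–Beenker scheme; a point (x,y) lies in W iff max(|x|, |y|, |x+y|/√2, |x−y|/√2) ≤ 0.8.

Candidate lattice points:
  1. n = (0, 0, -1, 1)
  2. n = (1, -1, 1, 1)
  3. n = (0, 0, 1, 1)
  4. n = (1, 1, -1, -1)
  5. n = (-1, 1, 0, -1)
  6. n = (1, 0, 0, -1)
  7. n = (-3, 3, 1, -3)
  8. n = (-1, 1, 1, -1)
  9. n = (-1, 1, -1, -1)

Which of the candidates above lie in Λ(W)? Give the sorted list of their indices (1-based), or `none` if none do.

3, 6

Internal map: ζ^{3j} for j=0..3 gives (1,0), (−√2/2,√2/2), (0,−1), (√2/2,√2/2).
candidate 1: n = (0, 0, -1, 1) → π⊥ ≈ (+0.70711, +1.70711); max(|x|,|y|,|x±y|/√2) = 1.70711 > 0.8 ⇒ ∉ W
candidate 2: n = (1, -1, 1, 1) → π⊥ ≈ (+2.41421, -1.00000); max(|x|,|y|,|x±y|/√2) = 2.41421 > 0.8 ⇒ ∉ W
candidate 3: n = (0, 0, 1, 1) → π⊥ ≈ (+0.70711, -0.29289); max(|x|,|y|,|x±y|/√2) = 0.70711 ≤ 0.8 ⇒ ∈ W
candidate 4: n = (1, 1, -1, -1) → π⊥ ≈ (-0.41421, +1.00000); max(|x|,|y|,|x±y|/√2) = 1.00000 > 0.8 ⇒ ∉ W
candidate 5: n = (-1, 1, 0, -1) → π⊥ ≈ (-2.41421, +0.00000); max(|x|,|y|,|x±y|/√2) = 2.41421 > 0.8 ⇒ ∉ W
candidate 6: n = (1, 0, 0, -1) → π⊥ ≈ (+0.29289, -0.70711); max(|x|,|y|,|x±y|/√2) = 0.70711 ≤ 0.8 ⇒ ∈ W
candidate 7: n = (-3, 3, 1, -3) → π⊥ ≈ (-7.24264, -1.00000); max(|x|,|y|,|x±y|/√2) = 7.24264 > 0.8 ⇒ ∉ W
candidate 8: n = (-1, 1, 1, -1) → π⊥ ≈ (-2.41421, -1.00000); max(|x|,|y|,|x±y|/√2) = 2.41421 > 0.8 ⇒ ∉ W
candidate 9: n = (-1, 1, -1, -1) → π⊥ ≈ (-2.41421, +1.00000); max(|x|,|y|,|x±y|/√2) = 2.41421 > 0.8 ⇒ ∉ W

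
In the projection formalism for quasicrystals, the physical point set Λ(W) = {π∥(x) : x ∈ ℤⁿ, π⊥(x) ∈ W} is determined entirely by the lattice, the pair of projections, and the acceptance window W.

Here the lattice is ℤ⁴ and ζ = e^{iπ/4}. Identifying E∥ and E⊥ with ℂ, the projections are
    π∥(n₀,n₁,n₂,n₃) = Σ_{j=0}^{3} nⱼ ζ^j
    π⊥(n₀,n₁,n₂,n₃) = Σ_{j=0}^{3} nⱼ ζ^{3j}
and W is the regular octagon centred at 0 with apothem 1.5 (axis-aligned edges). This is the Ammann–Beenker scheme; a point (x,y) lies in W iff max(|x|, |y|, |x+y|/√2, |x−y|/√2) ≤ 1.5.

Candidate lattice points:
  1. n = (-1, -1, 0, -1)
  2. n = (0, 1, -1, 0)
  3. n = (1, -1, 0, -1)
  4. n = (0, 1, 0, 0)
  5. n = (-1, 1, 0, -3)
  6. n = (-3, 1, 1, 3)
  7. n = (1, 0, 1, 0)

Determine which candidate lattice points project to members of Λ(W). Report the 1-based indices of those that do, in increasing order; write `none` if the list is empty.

π⊥(n) = n₀ + n₁ζ³ + n₂ζ⁶ + n₃ζ⁹ where ζ = e^{iπ/4}.
#1 (-1, -1, 0, -1): internal (-1.0000, -1.4142); octagon support 1.7071 vs apothem 1.5 → ∉ W
#2 (0, 1, -1, 0): internal (-0.7071, 1.7071); octagon support 1.7071 vs apothem 1.5 → ∉ W
#3 (1, -1, 0, -1): internal (1.0000, -1.4142); octagon support 1.7071 vs apothem 1.5 → ∉ W
#4 (0, 1, 0, 0): internal (-0.7071, 0.7071); octagon support 1.0000 vs apothem 1.5 → ∈ W
#5 (-1, 1, 0, -3): internal (-3.8284, -1.4142); octagon support 3.8284 vs apothem 1.5 → ∉ W
#6 (-3, 1, 1, 3): internal (-1.5858, 1.8284); octagon support 2.4142 vs apothem 1.5 → ∉ W
#7 (1, 0, 1, 0): internal (1.0000, -1.0000); octagon support 1.4142 vs apothem 1.5 → ∈ W

4, 7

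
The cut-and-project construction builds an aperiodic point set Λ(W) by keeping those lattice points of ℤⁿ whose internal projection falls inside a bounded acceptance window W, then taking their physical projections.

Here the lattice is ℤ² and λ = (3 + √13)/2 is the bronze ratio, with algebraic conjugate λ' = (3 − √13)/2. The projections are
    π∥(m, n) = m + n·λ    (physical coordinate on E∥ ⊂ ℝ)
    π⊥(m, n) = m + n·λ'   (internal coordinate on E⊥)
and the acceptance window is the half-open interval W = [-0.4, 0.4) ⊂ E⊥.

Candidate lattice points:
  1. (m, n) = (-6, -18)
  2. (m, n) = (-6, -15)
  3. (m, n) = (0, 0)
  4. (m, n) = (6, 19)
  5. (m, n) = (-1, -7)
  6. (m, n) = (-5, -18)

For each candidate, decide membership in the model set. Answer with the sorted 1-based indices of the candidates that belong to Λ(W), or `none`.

3, 4

Numerically λ ≈ 3.30278 and λ' = −1/λ ≈ -0.30278.
candidate 1: (m,n)=(-6,-18) → π∥ = -6-18·λ ≈ -65.44996, π⊥ = -6-18·λ' ≈ -0.55004 ∉ [-0.4, 0.4) ⇒ out
candidate 2: (m,n)=(-6,-15) → π∥ = -6-15·λ ≈ -55.54163, π⊥ = -6-15·λ' ≈ -1.45837 ∉ [-0.4, 0.4) ⇒ out
candidate 3: (m,n)=(0,0) → π∥ = 0+0·λ ≈ 0.00000, π⊥ = 0+0·λ' ≈ 0.00000 ∈ [-0.4, 0.4) ⇒ IN Λ
candidate 4: (m,n)=(6,19) → π∥ = 6+19·λ ≈ 68.75274, π⊥ = 6+19·λ' ≈ 0.24726 ∈ [-0.4, 0.4) ⇒ IN Λ
candidate 5: (m,n)=(-1,-7) → π∥ = -1-7·λ ≈ -24.11943, π⊥ = -1-7·λ' ≈ 1.11943 ∉ [-0.4, 0.4) ⇒ out
candidate 6: (m,n)=(-5,-18) → π∥ = -5-18·λ ≈ -64.44996, π⊥ = -5-18·λ' ≈ 0.44996 ∉ [-0.4, 0.4) ⇒ out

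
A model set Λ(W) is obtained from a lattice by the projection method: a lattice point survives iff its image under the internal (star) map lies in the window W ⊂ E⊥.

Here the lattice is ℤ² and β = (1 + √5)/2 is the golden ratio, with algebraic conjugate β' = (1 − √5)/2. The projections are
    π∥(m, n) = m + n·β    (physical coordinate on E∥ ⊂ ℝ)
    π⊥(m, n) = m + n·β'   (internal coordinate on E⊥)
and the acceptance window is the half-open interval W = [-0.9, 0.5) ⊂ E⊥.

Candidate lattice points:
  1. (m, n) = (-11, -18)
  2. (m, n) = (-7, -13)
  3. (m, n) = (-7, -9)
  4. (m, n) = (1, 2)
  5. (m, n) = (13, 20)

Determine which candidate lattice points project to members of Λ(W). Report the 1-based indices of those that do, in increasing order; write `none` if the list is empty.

Numerically β ≈ 1.61803 and β' = −1/β ≈ -0.61803.
#1 (-11,-18): internal coord -11 + (-18)·β' = +0.12461; +0.12461 ∈ [-0.9, 0.5) → IN Λ
#2 (-7,-13): internal coord -7 + (-13)·β' = +1.03444; +1.03444 ∉ [-0.9, 0.5) → out
#3 (-7,-9): internal coord -7 + (-9)·β' = -1.43769; -1.43769 ∉ [-0.9, 0.5) → out
#4 (1,2): internal coord 1 + (2)·β' = -0.23607; -0.23607 ∈ [-0.9, 0.5) → IN Λ
#5 (13,20): internal coord 13 + (20)·β' = +0.63932; +0.63932 ∉ [-0.9, 0.5) → out

1, 4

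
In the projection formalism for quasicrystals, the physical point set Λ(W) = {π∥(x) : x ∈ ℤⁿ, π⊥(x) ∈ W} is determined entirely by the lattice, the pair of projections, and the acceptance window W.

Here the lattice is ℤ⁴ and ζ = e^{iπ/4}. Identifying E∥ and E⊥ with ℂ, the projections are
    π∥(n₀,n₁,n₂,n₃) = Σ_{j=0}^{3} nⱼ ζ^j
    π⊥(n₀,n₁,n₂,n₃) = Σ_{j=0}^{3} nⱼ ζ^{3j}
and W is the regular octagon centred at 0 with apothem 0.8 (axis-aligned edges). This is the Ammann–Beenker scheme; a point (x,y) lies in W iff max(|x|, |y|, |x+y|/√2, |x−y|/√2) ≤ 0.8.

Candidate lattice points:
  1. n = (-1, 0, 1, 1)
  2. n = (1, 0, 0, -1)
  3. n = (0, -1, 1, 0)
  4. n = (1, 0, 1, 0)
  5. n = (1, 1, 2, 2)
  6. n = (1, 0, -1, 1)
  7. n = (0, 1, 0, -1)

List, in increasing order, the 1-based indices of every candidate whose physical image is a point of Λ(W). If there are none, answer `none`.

1, 2

Internal map: ζ^{3j} for j=0..3 gives (1,0), (−√2/2,√2/2), (0,−1), (√2/2,√2/2).
#1 (-1, 0, 1, 1): internal (-0.2929, -0.2929); octagon support 0.4142 vs apothem 0.8 → ∈ W
#2 (1, 0, 0, -1): internal (0.2929, -0.7071); octagon support 0.7071 vs apothem 0.8 → ∈ W
#3 (0, -1, 1, 0): internal (0.7071, -1.7071); octagon support 1.7071 vs apothem 0.8 → ∉ W
#4 (1, 0, 1, 0): internal (1.0000, -1.0000); octagon support 1.4142 vs apothem 0.8 → ∉ W
#5 (1, 1, 2, 2): internal (1.7071, 0.1213); octagon support 1.7071 vs apothem 0.8 → ∉ W
#6 (1, 0, -1, 1): internal (1.7071, 1.7071); octagon support 2.4142 vs apothem 0.8 → ∉ W
#7 (0, 1, 0, -1): internal (-1.4142, 0.0000); octagon support 1.4142 vs apothem 0.8 → ∉ W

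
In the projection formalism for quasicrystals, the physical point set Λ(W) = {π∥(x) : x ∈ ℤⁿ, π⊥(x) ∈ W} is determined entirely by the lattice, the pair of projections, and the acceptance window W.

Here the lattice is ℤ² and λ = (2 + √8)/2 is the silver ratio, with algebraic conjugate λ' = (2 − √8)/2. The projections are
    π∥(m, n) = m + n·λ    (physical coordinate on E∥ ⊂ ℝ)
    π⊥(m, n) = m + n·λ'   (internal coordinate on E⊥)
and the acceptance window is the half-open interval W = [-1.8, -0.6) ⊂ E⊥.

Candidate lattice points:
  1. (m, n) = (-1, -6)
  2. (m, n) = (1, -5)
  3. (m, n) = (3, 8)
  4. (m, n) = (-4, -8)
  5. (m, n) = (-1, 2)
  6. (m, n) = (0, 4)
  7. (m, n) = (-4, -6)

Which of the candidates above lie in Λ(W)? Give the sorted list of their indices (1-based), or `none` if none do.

Numerically λ ≈ 2.4142 and λ' = −1/λ ≈ -0.4142.
#1 (-1,-6): internal coord -1 + (-6)·λ' = +1.4853; +1.4853 ∉ [-1.8, -0.6) → out
#2 (1,-5): internal coord 1 + (-5)·λ' = +3.0711; +3.0711 ∉ [-1.8, -0.6) → out
#3 (3,8): internal coord 3 + (8)·λ' = -0.3137; -0.3137 ∉ [-1.8, -0.6) → out
#4 (-4,-8): internal coord -4 + (-8)·λ' = -0.6863; -0.6863 ∈ [-1.8, -0.6) → IN Λ
#5 (-1,2): internal coord -1 + (2)·λ' = -1.8284; -1.8284 ∉ [-1.8, -0.6) → out
#6 (0,4): internal coord 0 + (4)·λ' = -1.6569; -1.6569 ∈ [-1.8, -0.6) → IN Λ
#7 (-4,-6): internal coord -4 + (-6)·λ' = -1.5147; -1.5147 ∈ [-1.8, -0.6) → IN Λ

4, 6, 7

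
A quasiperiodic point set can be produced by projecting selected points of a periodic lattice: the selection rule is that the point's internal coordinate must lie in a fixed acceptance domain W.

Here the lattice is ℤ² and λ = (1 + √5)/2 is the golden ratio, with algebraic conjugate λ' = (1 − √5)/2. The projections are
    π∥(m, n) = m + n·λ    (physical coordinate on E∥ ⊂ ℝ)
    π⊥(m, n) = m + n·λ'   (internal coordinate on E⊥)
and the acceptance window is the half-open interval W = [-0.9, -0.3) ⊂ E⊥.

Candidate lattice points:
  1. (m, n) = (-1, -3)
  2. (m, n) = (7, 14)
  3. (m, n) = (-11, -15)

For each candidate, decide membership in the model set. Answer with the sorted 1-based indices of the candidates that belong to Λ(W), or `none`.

Compute λ' = (1−√5)/2 = -0.618034, so π⊥(m,n) = m -0.618034·n.
[1] lift (-1,-3): star map gives 0.854102; window check -0.9 ≤ 0.854102 < -0.3 is false → out
[2] lift (7,14): star map gives -1.652476; window check -0.9 ≤ -1.652476 < -0.3 is false → out
[3] lift (-11,-15): star map gives -1.729490; window check -0.9 ≤ -1.729490 < -0.3 is false → out

none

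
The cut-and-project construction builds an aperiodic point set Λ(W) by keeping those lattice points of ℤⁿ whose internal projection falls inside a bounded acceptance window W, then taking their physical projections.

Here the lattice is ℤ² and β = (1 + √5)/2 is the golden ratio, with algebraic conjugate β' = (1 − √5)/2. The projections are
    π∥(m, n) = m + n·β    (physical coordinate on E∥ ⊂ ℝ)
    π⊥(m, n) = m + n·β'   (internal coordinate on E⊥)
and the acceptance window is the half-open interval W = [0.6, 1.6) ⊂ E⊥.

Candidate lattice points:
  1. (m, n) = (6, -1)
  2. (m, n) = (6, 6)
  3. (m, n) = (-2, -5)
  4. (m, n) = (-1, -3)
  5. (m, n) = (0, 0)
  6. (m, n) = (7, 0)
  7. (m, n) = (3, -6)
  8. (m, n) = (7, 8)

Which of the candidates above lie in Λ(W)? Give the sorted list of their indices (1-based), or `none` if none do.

Numerically β ≈ 1.6180 and β' = −1/β ≈ -0.6180.
#1 (6,-1): internal coord 6 + (-1)·β' = +6.6180; +6.6180 ∉ [0.6, 1.6) → out
#2 (6,6): internal coord 6 + (6)·β' = +2.2918; +2.2918 ∉ [0.6, 1.6) → out
#3 (-2,-5): internal coord -2 + (-5)·β' = +1.0902; +1.0902 ∈ [0.6, 1.6) → IN Λ
#4 (-1,-3): internal coord -1 + (-3)·β' = +0.8541; +0.8541 ∈ [0.6, 1.6) → IN Λ
#5 (0,0): internal coord 0 + (0)·β' = +0.0000; +0.0000 ∉ [0.6, 1.6) → out
#6 (7,0): internal coord 7 + (0)·β' = +7.0000; +7.0000 ∉ [0.6, 1.6) → out
#7 (3,-6): internal coord 3 + (-6)·β' = +6.7082; +6.7082 ∉ [0.6, 1.6) → out
#8 (7,8): internal coord 7 + (8)·β' = +2.0557; +2.0557 ∉ [0.6, 1.6) → out

3, 4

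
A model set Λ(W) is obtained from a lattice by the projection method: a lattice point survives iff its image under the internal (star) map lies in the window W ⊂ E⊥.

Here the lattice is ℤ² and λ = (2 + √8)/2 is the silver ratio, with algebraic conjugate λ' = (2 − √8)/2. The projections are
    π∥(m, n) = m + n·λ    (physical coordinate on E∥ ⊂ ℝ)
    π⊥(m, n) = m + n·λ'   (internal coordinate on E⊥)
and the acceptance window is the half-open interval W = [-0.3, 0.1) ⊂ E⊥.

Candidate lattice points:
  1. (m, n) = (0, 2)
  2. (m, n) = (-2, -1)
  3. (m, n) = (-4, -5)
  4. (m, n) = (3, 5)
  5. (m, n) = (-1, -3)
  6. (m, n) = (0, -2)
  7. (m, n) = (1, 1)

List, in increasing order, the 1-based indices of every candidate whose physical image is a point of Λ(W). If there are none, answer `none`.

λ' = (2−√8)/2 ≈ -0.4142.
candidate 1: (m,n)=(0,2) → π∥ = 0+2·λ ≈ 4.8284, π⊥ = 0+2·λ' ≈ -0.8284 ∉ [-0.3, 0.1) ⇒ out
candidate 2: (m,n)=(-2,-1) → π∥ = -2-1·λ ≈ -4.4142, π⊥ = -2-1·λ' ≈ -1.5858 ∉ [-0.3, 0.1) ⇒ out
candidate 3: (m,n)=(-4,-5) → π∥ = -4-5·λ ≈ -16.0711, π⊥ = -4-5·λ' ≈ -1.9289 ∉ [-0.3, 0.1) ⇒ out
candidate 4: (m,n)=(3,5) → π∥ = 3+5·λ ≈ 15.0711, π⊥ = 3+5·λ' ≈ 0.9289 ∉ [-0.3, 0.1) ⇒ out
candidate 5: (m,n)=(-1,-3) → π∥ = -1-3·λ ≈ -8.2426, π⊥ = -1-3·λ' ≈ 0.2426 ∉ [-0.3, 0.1) ⇒ out
candidate 6: (m,n)=(0,-2) → π∥ = 0-2·λ ≈ -4.8284, π⊥ = 0-2·λ' ≈ 0.8284 ∉ [-0.3, 0.1) ⇒ out
candidate 7: (m,n)=(1,1) → π∥ = 1+1·λ ≈ 3.4142, π⊥ = 1+1·λ' ≈ 0.5858 ∉ [-0.3, 0.1) ⇒ out

none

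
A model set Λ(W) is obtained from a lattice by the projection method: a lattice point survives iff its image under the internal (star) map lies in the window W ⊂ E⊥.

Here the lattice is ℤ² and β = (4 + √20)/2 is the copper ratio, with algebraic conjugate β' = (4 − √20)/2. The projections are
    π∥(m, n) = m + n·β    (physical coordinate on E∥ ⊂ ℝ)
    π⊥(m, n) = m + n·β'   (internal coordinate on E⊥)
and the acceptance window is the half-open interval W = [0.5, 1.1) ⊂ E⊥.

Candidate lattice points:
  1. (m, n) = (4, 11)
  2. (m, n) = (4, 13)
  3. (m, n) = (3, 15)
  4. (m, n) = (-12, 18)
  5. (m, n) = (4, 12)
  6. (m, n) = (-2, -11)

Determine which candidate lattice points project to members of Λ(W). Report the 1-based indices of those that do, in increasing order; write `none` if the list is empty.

Compute β' = (4−√20)/2 = -0.23607, so π⊥(m,n) = m -0.23607·n.
candidate 1: (m,n)=(4,11) → π∥ = 4+11·β ≈ 50.59675, π⊥ = 4+11·β' ≈ 1.40325 ∉ [0.5, 1.1) ⇒ out
candidate 2: (m,n)=(4,13) → π∥ = 4+13·β ≈ 59.06888, π⊥ = 4+13·β' ≈ 0.93112 ∈ [0.5, 1.1) ⇒ IN Λ
candidate 3: (m,n)=(3,15) → π∥ = 3+15·β ≈ 66.54102, π⊥ = 3+15·β' ≈ -0.54102 ∉ [0.5, 1.1) ⇒ out
candidate 4: (m,n)=(-12,18) → π∥ = -12+18·β ≈ 64.24922, π⊥ = -12+18·β' ≈ -16.24922 ∉ [0.5, 1.1) ⇒ out
candidate 5: (m,n)=(4,12) → π∥ = 4+12·β ≈ 54.83282, π⊥ = 4+12·β' ≈ 1.16718 ∉ [0.5, 1.1) ⇒ out
candidate 6: (m,n)=(-2,-11) → π∥ = -2-11·β ≈ -48.59675, π⊥ = -2-11·β' ≈ 0.59675 ∈ [0.5, 1.1) ⇒ IN Λ

2, 6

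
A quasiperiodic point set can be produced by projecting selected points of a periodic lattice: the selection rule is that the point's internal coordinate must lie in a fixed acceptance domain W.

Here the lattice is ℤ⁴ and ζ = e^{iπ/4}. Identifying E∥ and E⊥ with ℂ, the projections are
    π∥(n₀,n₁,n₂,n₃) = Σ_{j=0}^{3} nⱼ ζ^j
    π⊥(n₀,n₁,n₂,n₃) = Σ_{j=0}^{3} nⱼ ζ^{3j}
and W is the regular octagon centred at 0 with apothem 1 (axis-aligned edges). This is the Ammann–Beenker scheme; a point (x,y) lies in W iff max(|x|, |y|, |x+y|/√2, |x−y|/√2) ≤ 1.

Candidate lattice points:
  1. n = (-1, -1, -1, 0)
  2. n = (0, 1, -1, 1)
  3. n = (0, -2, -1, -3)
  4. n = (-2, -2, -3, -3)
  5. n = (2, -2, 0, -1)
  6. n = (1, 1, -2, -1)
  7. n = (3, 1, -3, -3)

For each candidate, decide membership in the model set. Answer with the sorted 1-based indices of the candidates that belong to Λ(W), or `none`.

With ζ = e^{iπ/4} the internal vectors are ζ^0,ζ^3,ζ^6,ζ^9.
candidate 1: n = (-1, -1, -1, 0) → π⊥ ≈ (-0.29289, +0.29289); max(|x|,|y|,|x±y|/√2) = 0.41421 ≤ 1 ⇒ ∈ W
candidate 2: n = (0, 1, -1, 1) → π⊥ ≈ (+0.00000, +2.41421); max(|x|,|y|,|x±y|/√2) = 2.41421 > 1 ⇒ ∉ W
candidate 3: n = (0, -2, -1, -3) → π⊥ ≈ (-0.70711, -2.53553); max(|x|,|y|,|x±y|/√2) = 2.53553 > 1 ⇒ ∉ W
candidate 4: n = (-2, -2, -3, -3) → π⊥ ≈ (-2.70711, -0.53553); max(|x|,|y|,|x±y|/√2) = 2.70711 > 1 ⇒ ∉ W
candidate 5: n = (2, -2, 0, -1) → π⊥ ≈ (+2.70711, -2.12132); max(|x|,|y|,|x±y|/√2) = 3.41421 > 1 ⇒ ∉ W
candidate 6: n = (1, 1, -2, -1) → π⊥ ≈ (-0.41421, +2.00000); max(|x|,|y|,|x±y|/√2) = 2.00000 > 1 ⇒ ∉ W
candidate 7: n = (3, 1, -3, -3) → π⊥ ≈ (+0.17157, +1.58579); max(|x|,|y|,|x±y|/√2) = 1.58579 > 1 ⇒ ∉ W

1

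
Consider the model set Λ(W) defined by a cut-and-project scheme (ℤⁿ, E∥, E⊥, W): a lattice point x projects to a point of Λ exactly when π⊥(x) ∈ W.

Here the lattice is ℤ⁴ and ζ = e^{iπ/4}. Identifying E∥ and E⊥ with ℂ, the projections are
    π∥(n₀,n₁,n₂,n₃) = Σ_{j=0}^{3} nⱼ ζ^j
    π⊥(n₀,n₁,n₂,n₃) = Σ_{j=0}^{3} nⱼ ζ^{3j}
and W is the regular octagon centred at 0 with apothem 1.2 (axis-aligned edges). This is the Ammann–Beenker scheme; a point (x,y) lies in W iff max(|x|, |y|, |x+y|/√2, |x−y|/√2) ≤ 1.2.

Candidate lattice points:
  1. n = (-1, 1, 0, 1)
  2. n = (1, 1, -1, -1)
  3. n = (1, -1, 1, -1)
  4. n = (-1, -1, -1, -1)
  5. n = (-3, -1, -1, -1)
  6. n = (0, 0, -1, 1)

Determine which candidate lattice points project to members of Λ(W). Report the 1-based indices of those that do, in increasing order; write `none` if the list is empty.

2, 4

Internal map: ζ^{3j} for j=0..3 gives (1,0), (−√2/2,√2/2), (0,−1), (√2/2,√2/2).
candidate 1: n = (-1, 1, 0, 1) → π⊥ ≈ (-1.000000, +1.414214); max(|x|,|y|,|x±y|/√2) = 1.707107 > 1.2 ⇒ ∉ W
candidate 2: n = (1, 1, -1, -1) → π⊥ ≈ (-0.414214, +1.000000); max(|x|,|y|,|x±y|/√2) = 1.000000 ≤ 1.2 ⇒ ∈ W
candidate 3: n = (1, -1, 1, -1) → π⊥ ≈ (+1.000000, -2.414214); max(|x|,|y|,|x±y|/√2) = 2.414214 > 1.2 ⇒ ∉ W
candidate 4: n = (-1, -1, -1, -1) → π⊥ ≈ (-1.000000, -0.414214); max(|x|,|y|,|x±y|/√2) = 1.000000 ≤ 1.2 ⇒ ∈ W
candidate 5: n = (-3, -1, -1, -1) → π⊥ ≈ (-3.000000, -0.414214); max(|x|,|y|,|x±y|/√2) = 3.000000 > 1.2 ⇒ ∉ W
candidate 6: n = (0, 0, -1, 1) → π⊥ ≈ (+0.707107, +1.707107); max(|x|,|y|,|x±y|/√2) = 1.707107 > 1.2 ⇒ ∉ W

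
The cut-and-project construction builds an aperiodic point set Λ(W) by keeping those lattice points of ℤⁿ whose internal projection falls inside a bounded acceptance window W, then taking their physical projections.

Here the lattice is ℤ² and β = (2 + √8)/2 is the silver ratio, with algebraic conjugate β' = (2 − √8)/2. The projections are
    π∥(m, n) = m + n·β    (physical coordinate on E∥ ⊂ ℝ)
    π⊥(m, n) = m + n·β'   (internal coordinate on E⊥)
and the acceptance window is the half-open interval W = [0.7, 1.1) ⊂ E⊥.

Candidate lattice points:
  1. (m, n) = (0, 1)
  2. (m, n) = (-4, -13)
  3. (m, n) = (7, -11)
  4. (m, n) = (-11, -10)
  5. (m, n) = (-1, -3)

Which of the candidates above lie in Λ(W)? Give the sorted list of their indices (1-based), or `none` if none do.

β' = (2−√8)/2 ≈ -0.414214.
[1] lift (0,1): star map gives -0.414214; window check 0.7 ≤ -0.414214 < 1.1 is false → out
[2] lift (-4,-13): star map gives 1.384776; window check 0.7 ≤ 1.384776 < 1.1 is false → out
[3] lift (7,-11): star map gives 11.556349; window check 0.7 ≤ 11.556349 < 1.1 is false → out
[4] lift (-11,-10): star map gives -6.857864; window check 0.7 ≤ -6.857864 < 1.1 is false → out
[5] lift (-1,-3): star map gives 0.242641; window check 0.7 ≤ 0.242641 < 1.1 is false → out

none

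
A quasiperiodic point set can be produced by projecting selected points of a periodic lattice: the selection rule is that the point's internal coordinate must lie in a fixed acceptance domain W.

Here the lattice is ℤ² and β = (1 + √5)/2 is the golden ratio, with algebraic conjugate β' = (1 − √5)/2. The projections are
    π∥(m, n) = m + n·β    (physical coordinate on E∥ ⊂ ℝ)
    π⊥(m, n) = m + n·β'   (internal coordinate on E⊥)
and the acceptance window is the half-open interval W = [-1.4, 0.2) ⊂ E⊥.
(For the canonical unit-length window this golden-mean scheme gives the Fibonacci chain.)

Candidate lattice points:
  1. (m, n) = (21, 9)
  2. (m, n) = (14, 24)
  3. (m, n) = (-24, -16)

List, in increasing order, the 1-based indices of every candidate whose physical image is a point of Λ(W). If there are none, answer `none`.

2

Compute β' = (1−√5)/2 = -0.61803, so π⊥(m,n) = m -0.61803·n.
[1] lift (21,9): star map gives 15.43769; window check -1.4 ≤ 15.43769 < 0.2 is false → out
[2] lift (14,24): star map gives -0.83282; window check -1.4 ≤ -0.83282 < 0.2 is true → IN Λ
[3] lift (-24,-16): star map gives -14.11146; window check -1.4 ≤ -14.11146 < 0.2 is false → out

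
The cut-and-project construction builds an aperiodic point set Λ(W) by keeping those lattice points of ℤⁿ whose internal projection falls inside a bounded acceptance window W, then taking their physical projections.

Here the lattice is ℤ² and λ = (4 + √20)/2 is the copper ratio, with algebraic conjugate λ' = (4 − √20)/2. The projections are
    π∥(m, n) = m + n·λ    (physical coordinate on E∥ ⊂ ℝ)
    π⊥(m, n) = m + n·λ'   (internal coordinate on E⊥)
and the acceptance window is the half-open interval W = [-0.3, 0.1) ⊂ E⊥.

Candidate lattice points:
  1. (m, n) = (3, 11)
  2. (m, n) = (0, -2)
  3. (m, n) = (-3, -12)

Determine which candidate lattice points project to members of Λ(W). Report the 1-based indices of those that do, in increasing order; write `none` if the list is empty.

Compute λ' = (4−√20)/2 = -0.23607, so π⊥(m,n) = m -0.23607·n.
candidate 1: (m,n)=(3,11) → π∥ = 3+11·λ ≈ 49.59675, π⊥ = 3+11·λ' ≈ 0.40325 ∉ [-0.3, 0.1) ⇒ out
candidate 2: (m,n)=(0,-2) → π∥ = 0-2·λ ≈ -8.47214, π⊥ = 0-2·λ' ≈ 0.47214 ∉ [-0.3, 0.1) ⇒ out
candidate 3: (m,n)=(-3,-12) → π∥ = -3-12·λ ≈ -53.83282, π⊥ = -3-12·λ' ≈ -0.16718 ∈ [-0.3, 0.1) ⇒ IN Λ

3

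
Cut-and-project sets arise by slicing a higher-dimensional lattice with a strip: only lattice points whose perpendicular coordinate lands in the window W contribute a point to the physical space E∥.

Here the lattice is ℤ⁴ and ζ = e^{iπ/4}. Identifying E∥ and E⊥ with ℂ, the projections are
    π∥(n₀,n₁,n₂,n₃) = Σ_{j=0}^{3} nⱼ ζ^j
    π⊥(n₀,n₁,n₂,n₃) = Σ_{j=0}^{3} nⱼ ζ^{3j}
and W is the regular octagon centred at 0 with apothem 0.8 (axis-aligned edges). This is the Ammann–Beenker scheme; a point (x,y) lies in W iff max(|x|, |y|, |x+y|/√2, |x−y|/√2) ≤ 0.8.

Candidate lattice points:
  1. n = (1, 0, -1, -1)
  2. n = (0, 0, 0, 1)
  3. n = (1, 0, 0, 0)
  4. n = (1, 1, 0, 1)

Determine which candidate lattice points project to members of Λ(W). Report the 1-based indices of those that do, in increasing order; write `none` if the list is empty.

Internal map: ζ^{3j} for j=0..3 gives (1,0), (−√2/2,√2/2), (0,−1), (√2/2,√2/2).
candidate 1: n = (1, 0, -1, -1) → π⊥ ≈ (+0.2929, +0.2929); max(|x|,|y|,|x±y|/√2) = 0.4142 ≤ 0.8 ⇒ ∈ W
candidate 2: n = (0, 0, 0, 1) → π⊥ ≈ (+0.7071, +0.7071); max(|x|,|y|,|x±y|/√2) = 1.0000 > 0.8 ⇒ ∉ W
candidate 3: n = (1, 0, 0, 0) → π⊥ ≈ (+1.0000, +0.0000); max(|x|,|y|,|x±y|/√2) = 1.0000 > 0.8 ⇒ ∉ W
candidate 4: n = (1, 1, 0, 1) → π⊥ ≈ (+1.0000, +1.4142); max(|x|,|y|,|x±y|/√2) = 1.7071 > 0.8 ⇒ ∉ W

1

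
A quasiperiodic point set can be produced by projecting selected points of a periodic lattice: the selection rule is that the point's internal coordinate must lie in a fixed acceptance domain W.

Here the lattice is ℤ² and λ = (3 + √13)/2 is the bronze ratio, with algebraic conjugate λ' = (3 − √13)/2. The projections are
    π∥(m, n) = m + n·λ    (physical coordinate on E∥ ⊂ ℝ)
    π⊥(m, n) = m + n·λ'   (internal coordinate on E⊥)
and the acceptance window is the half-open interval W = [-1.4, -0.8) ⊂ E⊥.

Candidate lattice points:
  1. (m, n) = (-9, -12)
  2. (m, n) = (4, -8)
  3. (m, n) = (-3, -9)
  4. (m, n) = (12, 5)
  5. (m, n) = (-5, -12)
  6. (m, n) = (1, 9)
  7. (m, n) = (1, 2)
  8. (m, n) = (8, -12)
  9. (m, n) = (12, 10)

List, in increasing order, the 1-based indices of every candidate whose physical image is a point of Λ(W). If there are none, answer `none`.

5

Compute λ' = (3−√13)/2 = -0.30278, so π⊥(m,n) = m -0.30278·n.
#1 (-9,-12): internal coord -9 + (-12)·λ' = -5.36669; -5.36669 ∉ [-1.4, -0.8) → out
#2 (4,-8): internal coord 4 + (-8)·λ' = +6.42221; +6.42221 ∉ [-1.4, -0.8) → out
#3 (-3,-9): internal coord -3 + (-9)·λ' = -0.27502; -0.27502 ∉ [-1.4, -0.8) → out
#4 (12,5): internal coord 12 + (5)·λ' = +10.48612; +10.48612 ∉ [-1.4, -0.8) → out
#5 (-5,-12): internal coord -5 + (-12)·λ' = -1.36669; -1.36669 ∈ [-1.4, -0.8) → IN Λ
#6 (1,9): internal coord 1 + (9)·λ' = -1.72498; -1.72498 ∉ [-1.4, -0.8) → out
#7 (1,2): internal coord 1 + (2)·λ' = +0.39445; +0.39445 ∉ [-1.4, -0.8) → out
#8 (8,-12): internal coord 8 + (-12)·λ' = +11.63331; +11.63331 ∉ [-1.4, -0.8) → out
#9 (12,10): internal coord 12 + (10)·λ' = +8.97224; +8.97224 ∉ [-1.4, -0.8) → out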